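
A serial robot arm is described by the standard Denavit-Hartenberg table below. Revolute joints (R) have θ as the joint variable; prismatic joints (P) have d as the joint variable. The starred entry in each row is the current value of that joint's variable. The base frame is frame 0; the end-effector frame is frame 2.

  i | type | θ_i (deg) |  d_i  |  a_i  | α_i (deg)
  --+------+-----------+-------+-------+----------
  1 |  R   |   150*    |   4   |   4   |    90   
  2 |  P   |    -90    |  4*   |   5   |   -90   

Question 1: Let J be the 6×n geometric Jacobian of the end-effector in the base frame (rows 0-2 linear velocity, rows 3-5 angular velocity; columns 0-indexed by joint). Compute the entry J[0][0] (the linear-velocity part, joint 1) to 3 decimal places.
-5.464

axis z_0 = ẑ; lever o_n−o_0 = (-1.4641,5.4641,-1.0000)
cross product → J_v[:, 0] = (-5.4641,-1.4641,0.0000)
J_ω[:, 0] = z_0
entry J[0][0] = -5.4641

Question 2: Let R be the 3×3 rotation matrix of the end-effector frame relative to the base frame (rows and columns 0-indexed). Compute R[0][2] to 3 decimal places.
End-effector z-axis (col 2 of R) = (-0.8660,0.5000,0.0000)
R[0][2] = -0.8660

-0.866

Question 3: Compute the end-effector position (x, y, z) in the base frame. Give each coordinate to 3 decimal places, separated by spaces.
-1.464 5.464 -1.000

after link 1: o_1 = (-3.4641, 2.0000, 4.0000)
after link 2: o_2 = (-1.4641, 5.4641, -1.0000)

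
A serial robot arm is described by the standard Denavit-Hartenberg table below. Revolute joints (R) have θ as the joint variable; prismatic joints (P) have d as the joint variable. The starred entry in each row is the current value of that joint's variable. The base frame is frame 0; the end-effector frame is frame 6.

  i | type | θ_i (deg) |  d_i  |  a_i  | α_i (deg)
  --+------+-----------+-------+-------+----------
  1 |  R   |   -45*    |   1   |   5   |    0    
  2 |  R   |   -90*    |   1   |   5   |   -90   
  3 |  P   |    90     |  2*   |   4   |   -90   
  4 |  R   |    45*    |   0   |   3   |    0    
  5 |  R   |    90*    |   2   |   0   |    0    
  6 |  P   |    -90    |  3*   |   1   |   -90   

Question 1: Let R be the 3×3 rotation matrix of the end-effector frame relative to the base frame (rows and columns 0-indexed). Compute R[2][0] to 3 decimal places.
-0.707

End-effector x-axis (col 0 of R) = (-0.5000,0.5000,-0.7071)
R[2][0] = -0.7071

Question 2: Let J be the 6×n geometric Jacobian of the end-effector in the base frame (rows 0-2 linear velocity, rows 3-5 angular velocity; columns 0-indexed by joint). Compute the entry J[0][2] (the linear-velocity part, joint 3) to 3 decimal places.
prismatic axis z_2 = (0.7071,-0.7071,0.0000)
J_v[:, 2] = z_2; J_ω[:, 2] = (0,0,0)
entry J[0][2] = 0.7071

0.707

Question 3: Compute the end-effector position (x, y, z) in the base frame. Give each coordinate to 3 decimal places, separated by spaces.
after link 1: o_1 = (3.5355, -3.5355, 1.0000)
after link 2: o_2 = (0.0000, -7.0711, 2.0000)
after link 3: o_3 = (1.4142, -8.4853, -2.0000)
after link 4: o_4 = (-0.0858, -6.9853, -4.1213)
after link 5: o_5 = (1.3284, -5.5711, -4.1213)
after link 6: o_6 = (2.9497, -2.9497, -4.8284)

2.950 -2.950 -4.828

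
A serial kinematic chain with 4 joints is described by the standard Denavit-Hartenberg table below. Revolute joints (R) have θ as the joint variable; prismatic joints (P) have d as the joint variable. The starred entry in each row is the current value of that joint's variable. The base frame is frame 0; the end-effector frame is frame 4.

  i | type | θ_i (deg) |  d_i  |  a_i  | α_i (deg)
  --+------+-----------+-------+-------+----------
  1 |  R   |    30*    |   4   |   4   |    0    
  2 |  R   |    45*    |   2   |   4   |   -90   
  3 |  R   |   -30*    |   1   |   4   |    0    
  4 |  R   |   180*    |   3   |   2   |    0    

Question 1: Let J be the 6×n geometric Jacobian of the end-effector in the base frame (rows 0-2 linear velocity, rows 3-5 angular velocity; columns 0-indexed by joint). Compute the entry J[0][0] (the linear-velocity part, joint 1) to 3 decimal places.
-8.572

axis z_0 = ẑ; lever o_n−o_0 = (1.0840,8.5720,7.0000)
cross product → J_v[:, 0] = (-8.5720,1.0840,0.0000)
J_ω[:, 0] = z_0
entry J[0][0] = -8.5720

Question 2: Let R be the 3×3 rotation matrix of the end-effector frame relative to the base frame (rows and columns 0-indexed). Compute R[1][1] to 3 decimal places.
-0.483

End-effector y-axis (col 1 of R) = (-0.1294,-0.4830,0.8660)
R[1][1] = -0.4830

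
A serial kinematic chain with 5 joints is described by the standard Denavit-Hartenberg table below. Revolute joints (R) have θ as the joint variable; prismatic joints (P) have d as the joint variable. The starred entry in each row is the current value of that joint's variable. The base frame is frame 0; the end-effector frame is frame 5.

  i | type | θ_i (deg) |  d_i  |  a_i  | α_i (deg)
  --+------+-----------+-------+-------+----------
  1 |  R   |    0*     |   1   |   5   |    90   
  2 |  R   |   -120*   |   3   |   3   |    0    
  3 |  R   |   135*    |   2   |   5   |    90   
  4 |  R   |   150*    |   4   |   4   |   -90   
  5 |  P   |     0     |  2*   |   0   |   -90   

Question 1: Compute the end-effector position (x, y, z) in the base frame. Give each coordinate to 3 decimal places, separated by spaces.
5.053 -5.268 -5.323

after link 1: o_1 = (5.0000, 0.0000, 1.0000)
after link 2: o_2 = (3.5000, -3.0000, -1.5981)
after link 3: o_3 = (8.3296, -5.0000, -0.3040)
after link 4: o_4 = (6.0188, -7.0000, -5.0643)
after link 5: o_5 = (5.0529, -5.2679, -5.3231)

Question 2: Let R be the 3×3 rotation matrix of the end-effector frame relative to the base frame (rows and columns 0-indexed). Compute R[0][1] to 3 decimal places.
0.483

End-effector y-axis (col 1 of R) = (0.4830,-0.8660,0.1294)
R[0][1] = 0.4830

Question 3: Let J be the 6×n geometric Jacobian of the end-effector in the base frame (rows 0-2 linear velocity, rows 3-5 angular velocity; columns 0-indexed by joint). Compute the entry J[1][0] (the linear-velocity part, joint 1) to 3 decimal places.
axis z_0 = ẑ; lever o_n−o_0 = (5.0529,-5.2679,-5.3231)
cross product → J_v[:, 0] = (5.2679,5.0529,-0.0000)
J_ω[:, 0] = z_0
entry J[1][0] = 5.0529

5.053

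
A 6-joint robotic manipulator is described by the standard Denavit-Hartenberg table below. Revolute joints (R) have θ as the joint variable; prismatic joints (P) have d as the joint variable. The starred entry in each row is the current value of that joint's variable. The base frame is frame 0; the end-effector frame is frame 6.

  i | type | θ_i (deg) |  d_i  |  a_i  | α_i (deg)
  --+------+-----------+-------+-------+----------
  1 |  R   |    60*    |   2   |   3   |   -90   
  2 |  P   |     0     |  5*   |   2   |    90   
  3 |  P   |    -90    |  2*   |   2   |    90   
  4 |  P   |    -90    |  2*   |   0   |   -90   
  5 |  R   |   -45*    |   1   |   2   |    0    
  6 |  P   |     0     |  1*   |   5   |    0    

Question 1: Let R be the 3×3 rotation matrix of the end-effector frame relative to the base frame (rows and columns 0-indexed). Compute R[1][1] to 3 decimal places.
0.612

End-effector y-axis (col 1 of R) = (0.3536,0.6124,-0.7071)
R[1][1] = 0.6124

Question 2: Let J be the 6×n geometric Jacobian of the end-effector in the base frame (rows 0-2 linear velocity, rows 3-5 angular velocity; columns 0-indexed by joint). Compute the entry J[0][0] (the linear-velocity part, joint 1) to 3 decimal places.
1.189

axis z_0 = ẑ; lever o_n−o_0 = (-1.8409,-1.1885,-0.9497)
cross product → J_v[:, 0] = (1.1885,-1.8409,0.0000)
J_ω[:, 0] = z_0
entry J[0][0] = 1.1885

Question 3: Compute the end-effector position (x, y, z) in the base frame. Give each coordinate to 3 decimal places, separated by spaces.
after link 1: o_1 = (1.5000, 2.5981, 2.0000)
after link 2: o_2 = (-1.8301, 6.8301, 2.0000)
after link 3: o_3 = (-0.0981, 5.8301, 4.0000)
after link 4: o_4 = (-1.0981, 4.0981, 4.0000)
after link 5: o_5 = (-0.9392, 2.3733, 2.5858)
after link 6: o_6 = (-1.8409, -1.1885, -0.9497)

-1.841 -1.189 -0.950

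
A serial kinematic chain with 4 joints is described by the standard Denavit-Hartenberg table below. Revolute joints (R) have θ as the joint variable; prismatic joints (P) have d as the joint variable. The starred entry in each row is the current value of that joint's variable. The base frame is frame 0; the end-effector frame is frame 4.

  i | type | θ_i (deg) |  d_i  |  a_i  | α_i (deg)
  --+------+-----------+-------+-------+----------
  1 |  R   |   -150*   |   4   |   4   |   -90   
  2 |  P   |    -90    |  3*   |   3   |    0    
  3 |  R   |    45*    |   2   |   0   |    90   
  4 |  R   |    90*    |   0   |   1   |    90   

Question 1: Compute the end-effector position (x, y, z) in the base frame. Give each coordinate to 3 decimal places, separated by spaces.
after link 1: o_1 = (-3.4641, -2.0000, 4.0000)
after link 2: o_2 = (-1.9641, -4.5981, 7.0000)
after link 3: o_3 = (-0.9641, -6.3301, 7.0000)
after link 4: o_4 = (-0.4641, -7.1962, 7.0000)

-0.464 -7.196 7.000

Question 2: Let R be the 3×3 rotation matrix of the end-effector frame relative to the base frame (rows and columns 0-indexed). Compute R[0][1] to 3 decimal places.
0.612

End-effector y-axis (col 1 of R) = (0.6124,0.3536,0.7071)
R[0][1] = 0.6124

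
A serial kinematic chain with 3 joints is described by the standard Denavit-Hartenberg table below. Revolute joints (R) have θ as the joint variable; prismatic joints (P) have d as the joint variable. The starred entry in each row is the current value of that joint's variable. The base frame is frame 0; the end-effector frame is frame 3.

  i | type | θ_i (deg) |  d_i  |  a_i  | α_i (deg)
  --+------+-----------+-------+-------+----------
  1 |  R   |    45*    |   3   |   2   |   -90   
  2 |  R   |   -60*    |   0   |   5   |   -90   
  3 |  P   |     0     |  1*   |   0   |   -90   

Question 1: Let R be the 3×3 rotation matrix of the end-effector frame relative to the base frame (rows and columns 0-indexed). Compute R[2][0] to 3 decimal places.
0.866

End-effector x-axis (col 0 of R) = (0.3536,0.3536,0.8660)
R[2][0] = 0.8660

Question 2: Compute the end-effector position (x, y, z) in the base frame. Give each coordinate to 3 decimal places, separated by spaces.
3.794 3.794 6.830

after link 1: o_1 = (1.4142, 1.4142, 3.0000)
after link 2: o_2 = (3.1820, 3.1820, 7.3301)
after link 3: o_3 = (3.7944, 3.7944, 6.8301)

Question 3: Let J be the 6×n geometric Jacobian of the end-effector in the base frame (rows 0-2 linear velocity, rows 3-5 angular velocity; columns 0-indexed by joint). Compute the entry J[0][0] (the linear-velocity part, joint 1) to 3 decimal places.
-3.794

axis z_0 = ẑ; lever o_n−o_0 = (3.7944,3.7944,6.8301)
cross product → J_v[:, 0] = (-3.7944,3.7944,0.0000)
J_ω[:, 0] = z_0
entry J[0][0] = -3.7944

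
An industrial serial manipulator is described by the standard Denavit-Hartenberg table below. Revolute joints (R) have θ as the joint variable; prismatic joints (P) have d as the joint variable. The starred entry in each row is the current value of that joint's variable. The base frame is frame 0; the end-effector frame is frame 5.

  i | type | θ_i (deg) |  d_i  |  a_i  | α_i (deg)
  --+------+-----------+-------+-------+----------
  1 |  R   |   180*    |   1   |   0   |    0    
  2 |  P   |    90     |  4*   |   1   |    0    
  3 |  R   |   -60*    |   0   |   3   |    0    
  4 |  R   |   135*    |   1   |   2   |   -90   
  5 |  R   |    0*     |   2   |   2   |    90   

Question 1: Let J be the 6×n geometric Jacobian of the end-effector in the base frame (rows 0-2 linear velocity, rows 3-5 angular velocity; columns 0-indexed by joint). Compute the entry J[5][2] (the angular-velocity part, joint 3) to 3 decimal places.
1.000

axis z_2 = (0.0000,0.0000,1.0000); lever o_n−o_2 = (1.7833,-0.6034,1.0000)
cross product → J_v[:, 2] = (0.6034,1.7833,-0.0000)
J_ω[:, 2] = z_2
entry J[5][2] = 1.0000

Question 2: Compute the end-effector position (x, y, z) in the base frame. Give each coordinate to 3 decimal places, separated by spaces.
1.783 -1.603 6.000

after link 1: o_1 = (0.0000, 0.0000, 1.0000)
after link 2: o_2 = (-0.0000, -1.0000, 5.0000)
after link 3: o_3 = (-2.5981, -2.5000, 5.0000)
after link 4: o_4 = (-0.6662, -3.0176, 6.0000)
after link 5: o_5 = (1.7833, -1.6034, 6.0000)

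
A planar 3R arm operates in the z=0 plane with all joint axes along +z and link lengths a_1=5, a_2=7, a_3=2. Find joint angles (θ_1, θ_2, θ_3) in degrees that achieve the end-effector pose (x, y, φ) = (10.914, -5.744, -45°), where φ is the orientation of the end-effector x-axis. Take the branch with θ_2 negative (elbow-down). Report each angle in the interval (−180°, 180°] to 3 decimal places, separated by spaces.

10.998 -60.007 4.009

wrist centre = target − a_3·(cos φ, sin φ) = (9.4998, -4.3298)
cos θ_2 = (108.9930−5²−7²)/(2·5·7) = 0.4999; θ_2 = -60.0066° (elbow-down)
β = atan2(-4.3298,9.4998) = -24.5024°; ψ = atan2(-6.0626,8.4993) = -35.5004°
θ_1 = β − ψ = 10.9980°
θ_3 = φ − θ_1 − θ_2 = 4.0086° (wrapped to (-180°,180°])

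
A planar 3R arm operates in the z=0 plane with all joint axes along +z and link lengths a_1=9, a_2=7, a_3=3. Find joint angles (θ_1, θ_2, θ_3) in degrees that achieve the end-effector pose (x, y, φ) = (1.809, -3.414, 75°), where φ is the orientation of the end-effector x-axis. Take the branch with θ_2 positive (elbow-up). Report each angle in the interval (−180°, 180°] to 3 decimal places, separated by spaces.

-131.417 135.000 71.417

wrist centre = target − a_3·(cos φ, sin φ) = (1.0325, -6.3118)
cos θ_2 = (40.9047−9²−7²)/(2·9·7) = -0.7071; θ_2 = 134.9999° (elbow-up)
β = atan2(-6.3118,1.0325) = -80.7093°; ψ = atan2(4.9498,4.0503) = 50.7074°
θ_1 = β − ψ = -131.4167°
θ_3 = φ − θ_1 − θ_2 = 71.4168° (wrapped to (-180°,180°])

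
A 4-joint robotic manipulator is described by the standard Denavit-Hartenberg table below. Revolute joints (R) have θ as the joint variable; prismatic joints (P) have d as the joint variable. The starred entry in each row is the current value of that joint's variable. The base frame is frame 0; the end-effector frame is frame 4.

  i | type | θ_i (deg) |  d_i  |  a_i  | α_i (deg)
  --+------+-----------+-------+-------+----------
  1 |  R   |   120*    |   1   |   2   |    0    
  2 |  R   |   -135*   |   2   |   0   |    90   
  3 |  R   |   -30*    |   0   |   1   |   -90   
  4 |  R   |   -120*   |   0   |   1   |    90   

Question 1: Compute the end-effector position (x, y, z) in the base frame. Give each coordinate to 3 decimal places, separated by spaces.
after link 1: o_1 = (-1.0000, 1.7321, 1.0000)
after link 2: o_2 = (-1.0000, 1.7321, 3.0000)
after link 3: o_3 = (-0.1635, 1.5079, 2.5000)
after link 4: o_4 = (-0.8059, 0.7835, 2.7500)

-0.806 0.783 2.750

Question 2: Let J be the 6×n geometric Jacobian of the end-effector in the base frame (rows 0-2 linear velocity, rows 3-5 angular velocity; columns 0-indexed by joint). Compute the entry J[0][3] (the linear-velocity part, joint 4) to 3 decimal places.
axis z_3 = (0.4830,-0.1294,0.8660); lever o_n−o_3 = (-0.6424,-0.7244,0.2500)
cross product → J_v[:, 3] = (0.5950,-0.6771,-0.4330)
J_ω[:, 3] = z_3
entry J[0][3] = 0.5950

0.595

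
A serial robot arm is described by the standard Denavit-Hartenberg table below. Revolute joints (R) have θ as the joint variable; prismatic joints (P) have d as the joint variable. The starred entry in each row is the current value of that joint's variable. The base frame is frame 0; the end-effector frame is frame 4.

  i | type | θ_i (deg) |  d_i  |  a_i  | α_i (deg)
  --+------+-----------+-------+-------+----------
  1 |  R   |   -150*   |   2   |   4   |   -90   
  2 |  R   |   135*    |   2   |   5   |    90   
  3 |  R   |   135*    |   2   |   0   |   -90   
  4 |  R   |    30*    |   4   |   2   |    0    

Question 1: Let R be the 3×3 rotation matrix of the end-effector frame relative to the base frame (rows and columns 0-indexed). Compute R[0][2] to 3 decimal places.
End-effector z-axis (col 2 of R) = (-0.7866,0.3624,0.5000)
R[0][2] = -0.7866

-0.787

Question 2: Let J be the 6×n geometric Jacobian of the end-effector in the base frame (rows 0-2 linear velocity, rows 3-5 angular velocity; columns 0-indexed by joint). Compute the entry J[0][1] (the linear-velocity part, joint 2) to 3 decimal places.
1.192

axis z_1 = (0.5000,-0.8660,0.0000); lever o_n−o_1 = (0.1656,-0.3620,-1.3766)
cross product → J_v[:, 1] = (1.1922,0.6883,-0.0376)
J_ω[:, 1] = z_1
entry J[0][1] = 1.1922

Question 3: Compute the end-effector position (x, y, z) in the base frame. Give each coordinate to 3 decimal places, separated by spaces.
-3.299 -2.362 0.623

after link 1: o_1 = (-3.4641, -2.0000, 2.0000)
after link 2: o_2 = (0.5978, -1.9643, -1.5355)
after link 3: o_3 = (-0.6270, -2.6714, -2.9497)
after link 4: o_4 = (-3.2985, -2.3620, 0.6234)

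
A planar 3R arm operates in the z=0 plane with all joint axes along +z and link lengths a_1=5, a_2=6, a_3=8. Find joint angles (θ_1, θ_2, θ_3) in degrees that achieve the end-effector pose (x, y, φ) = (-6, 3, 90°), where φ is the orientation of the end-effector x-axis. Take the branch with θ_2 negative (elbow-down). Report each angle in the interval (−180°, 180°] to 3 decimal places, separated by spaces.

wrist centre = target − a_3·(cos φ, sin φ) = (-6.0000, -5.0000)
cos θ_2 = (61.0000−5²−6²)/(2·5·6) = 0.0000; θ_2 = -90.0000° (elbow-down)
β = atan2(-5.0000,-6.0000) = -140.1944°; ψ = atan2(-6.0000,5.0000) = -50.1944°
θ_1 = β − ψ = -90.0000°
θ_3 = φ − θ_1 − θ_2 = -90.0000° (wrapped to (-180°,180°])

-90.000 -90.000 -90.000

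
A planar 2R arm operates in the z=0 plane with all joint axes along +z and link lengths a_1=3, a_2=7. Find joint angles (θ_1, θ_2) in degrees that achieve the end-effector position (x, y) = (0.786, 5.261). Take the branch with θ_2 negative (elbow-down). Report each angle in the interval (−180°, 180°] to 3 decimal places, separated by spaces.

-166.984 -135.011

cos θ_2 = (28.2959−3²−7²)/(2·3·7) = -0.7072; θ_2 = -135.0108° (elbow-down)
β = atan2(5.2610,0.7860) = 81.5028°; ψ = atan2(-4.9488,-1.9507) = -111.5129°
θ_1 = β − ψ = 193.0157°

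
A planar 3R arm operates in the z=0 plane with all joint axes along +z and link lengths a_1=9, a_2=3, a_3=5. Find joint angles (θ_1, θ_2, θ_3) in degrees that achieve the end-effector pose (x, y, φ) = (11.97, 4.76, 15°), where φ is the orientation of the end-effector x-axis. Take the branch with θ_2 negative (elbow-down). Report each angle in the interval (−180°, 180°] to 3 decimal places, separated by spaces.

44.998 -120.003 90.005

wrist centre = target − a_3·(cos φ, sin φ) = (7.1404, 3.4659)
cos θ_2 = (62.9974−9²−3²)/(2·9·3) = -0.5000; θ_2 = -120.0032° (elbow-down)
β = atan2(3.4659,7.1404) = 25.8917°; ψ = atan2(-2.5980,7.4999) = -19.1064°
θ_1 = β − ψ = 44.9981°
θ_3 = φ − θ_1 − θ_2 = 90.0051° (wrapped to (-180°,180°])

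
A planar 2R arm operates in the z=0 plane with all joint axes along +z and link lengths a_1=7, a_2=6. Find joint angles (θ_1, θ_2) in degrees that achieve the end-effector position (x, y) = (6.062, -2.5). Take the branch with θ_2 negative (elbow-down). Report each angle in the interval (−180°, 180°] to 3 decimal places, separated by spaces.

cos θ_2 = (42.9978−7²−6²)/(2·7·6) = -0.5000; θ_2 = -120.0017° (elbow-down)
β = atan2(-2.5000,6.0620) = -22.4115°; ψ = atan2(-5.1961,3.9998) = -52.4115°
θ_1 = β − ψ = 30.0000°

30.000 -120.002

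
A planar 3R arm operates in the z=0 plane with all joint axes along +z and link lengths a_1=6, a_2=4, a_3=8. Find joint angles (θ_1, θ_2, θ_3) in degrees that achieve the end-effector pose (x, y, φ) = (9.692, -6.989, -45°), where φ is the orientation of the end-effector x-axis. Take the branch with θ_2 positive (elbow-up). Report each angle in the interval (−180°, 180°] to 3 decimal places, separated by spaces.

-59.996 135.003 -120.007

wrist centre = target − a_3·(cos φ, sin φ) = (4.0351, -1.3321)
cos θ_2 = (18.0570−6²−4²)/(2·6·4) = -0.7071; θ_2 = 135.0031° (elbow-up)
β = atan2(-1.3321,4.0351) = -18.2699°; ψ = atan2(2.8283,3.1714) = 41.7266°
θ_1 = β − ψ = -59.9965°
θ_3 = φ − θ_1 − θ_2 = -120.0066° (wrapped to (-180°,180°])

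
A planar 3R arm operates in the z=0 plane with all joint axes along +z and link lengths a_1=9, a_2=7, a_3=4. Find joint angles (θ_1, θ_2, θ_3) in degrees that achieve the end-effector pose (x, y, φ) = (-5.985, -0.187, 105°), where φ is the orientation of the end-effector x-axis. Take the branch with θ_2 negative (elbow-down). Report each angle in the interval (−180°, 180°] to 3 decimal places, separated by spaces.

wrist centre = target − a_3·(cos φ, sin φ) = (-4.9497, -4.0507)
cos θ_2 = (40.9080−9²−7²)/(2·9·7) = -0.7071; θ_2 = -134.9978° (elbow-down)
β = atan2(-4.0507,-4.9497) = -140.7042°; ψ = atan2(-4.9499,4.0504) = -50.7072°
θ_1 = β − ψ = -89.9970°
θ_3 = φ − θ_1 − θ_2 = -30.0052° (wrapped to (-180°,180°])

-89.997 -134.998 -30.005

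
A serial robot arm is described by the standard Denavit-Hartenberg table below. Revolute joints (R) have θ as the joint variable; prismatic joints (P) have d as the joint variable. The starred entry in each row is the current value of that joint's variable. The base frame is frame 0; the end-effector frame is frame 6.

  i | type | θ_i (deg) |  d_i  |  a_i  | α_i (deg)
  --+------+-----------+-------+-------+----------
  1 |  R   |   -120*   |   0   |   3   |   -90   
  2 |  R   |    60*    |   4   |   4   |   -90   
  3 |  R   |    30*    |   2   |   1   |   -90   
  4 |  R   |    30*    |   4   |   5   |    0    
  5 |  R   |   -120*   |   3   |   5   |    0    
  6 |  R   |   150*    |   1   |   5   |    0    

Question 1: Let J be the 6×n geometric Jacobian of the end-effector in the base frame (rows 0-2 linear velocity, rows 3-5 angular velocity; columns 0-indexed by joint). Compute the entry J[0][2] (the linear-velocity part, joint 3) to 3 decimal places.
axis z_2 = (0.4330,0.7500,-0.5000); lever o_n−o_2 = (-10.0123,4.3448,-2.4934)
cross product → J_v[:, 2] = (0.3023,6.0858,9.3905)
J_ω[:, 2] = z_2
entry J[0][2] = 0.3023

0.302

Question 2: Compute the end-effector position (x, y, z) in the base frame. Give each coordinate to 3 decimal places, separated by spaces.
after link 1: o_1 = (-1.5000, -2.5981, 0.0000)
after link 2: o_2 = (0.9641, -6.3301, -3.4641)
after link 3: o_3 = (1.1806, -4.9551, -5.2141)
after link 4: o_4 = (-5.2144, -4.7733, -5.4796)
after link 5: o_5 = (-4.9244, 0.9252, -6.6806)
after link 6: o_6 = (-9.0482, -1.9853, -5.9575)

-9.048 -1.985 -5.958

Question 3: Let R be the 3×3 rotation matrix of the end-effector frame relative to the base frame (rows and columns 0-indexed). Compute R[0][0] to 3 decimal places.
-0.700

End-effector x-axis (col 0 of R) = (-0.6998,-0.7120,0.0580)
R[0][0] = -0.6998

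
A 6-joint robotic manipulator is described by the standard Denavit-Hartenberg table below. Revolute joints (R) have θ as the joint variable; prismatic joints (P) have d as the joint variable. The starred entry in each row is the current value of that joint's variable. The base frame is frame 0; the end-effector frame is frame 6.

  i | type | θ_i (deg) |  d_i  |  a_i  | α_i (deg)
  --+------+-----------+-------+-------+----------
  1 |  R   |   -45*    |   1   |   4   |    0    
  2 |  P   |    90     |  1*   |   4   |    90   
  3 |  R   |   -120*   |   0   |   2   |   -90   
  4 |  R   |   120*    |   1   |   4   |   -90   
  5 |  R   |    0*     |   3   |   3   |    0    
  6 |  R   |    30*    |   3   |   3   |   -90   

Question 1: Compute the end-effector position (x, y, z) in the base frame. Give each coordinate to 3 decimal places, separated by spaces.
after link 1: o_1 = (2.8284, -2.8284, 1.0000)
after link 2: o_2 = (5.6569, 0.0000, 2.0000)
after link 3: o_3 = (4.9497, -0.7071, 0.2679)
after link 4: o_4 = (3.8197, 3.0619, 1.5000)
after link 5: o_5 = (4.4922, 5.2872, 5.0490)
after link 6: o_6 = (4.4211, 6.2768, 9.1740)

4.421 6.277 9.174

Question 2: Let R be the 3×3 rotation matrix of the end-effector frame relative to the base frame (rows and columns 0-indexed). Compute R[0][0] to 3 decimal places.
-0.683

End-effector x-axis (col 0 of R) = (-0.6834,0.3772,0.6250)
R[0][0] = -0.6834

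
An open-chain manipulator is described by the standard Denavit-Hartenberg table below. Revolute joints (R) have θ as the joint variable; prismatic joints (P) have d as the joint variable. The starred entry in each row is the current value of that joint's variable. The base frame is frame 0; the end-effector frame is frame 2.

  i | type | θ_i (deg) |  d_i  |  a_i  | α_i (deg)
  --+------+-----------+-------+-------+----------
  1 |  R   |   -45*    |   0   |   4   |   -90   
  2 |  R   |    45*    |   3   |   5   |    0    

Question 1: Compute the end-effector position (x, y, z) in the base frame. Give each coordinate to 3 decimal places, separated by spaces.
after link 1: o_1 = (2.8284, -2.8284, 0.0000)
after link 2: o_2 = (7.4497, -3.2071, -3.5355)

7.450 -3.207 -3.536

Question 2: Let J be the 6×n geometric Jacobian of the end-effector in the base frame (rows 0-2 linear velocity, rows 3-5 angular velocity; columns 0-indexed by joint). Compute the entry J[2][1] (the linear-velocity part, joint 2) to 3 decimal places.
-3.536

axis z_1 = (0.7071,0.7071,0.0000); lever o_n−o_1 = (4.6213,-0.3787,-3.5355)
cross product → J_v[:, 1] = (-2.5000,2.5000,-3.5355)
J_ω[:, 1] = z_1
entry J[2][1] = -3.5355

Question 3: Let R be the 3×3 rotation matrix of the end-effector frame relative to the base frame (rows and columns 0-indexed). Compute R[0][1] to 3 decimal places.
End-effector y-axis (col 1 of R) = (-0.5000,0.5000,-0.7071)
R[0][1] = -0.5000

-0.500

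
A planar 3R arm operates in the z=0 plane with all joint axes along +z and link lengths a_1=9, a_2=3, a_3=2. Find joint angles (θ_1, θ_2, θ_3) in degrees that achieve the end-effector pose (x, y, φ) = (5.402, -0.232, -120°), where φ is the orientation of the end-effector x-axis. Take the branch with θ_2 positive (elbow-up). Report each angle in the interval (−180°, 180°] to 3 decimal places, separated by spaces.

wrist centre = target − a_3·(cos φ, sin φ) = (6.4020, 1.5001)
cos θ_2 = (43.2358−9²−3²)/(2·9·3) = -0.8660; θ_2 = 149.9976° (elbow-up)
β = atan2(1.5001,6.4020) = 13.1871°; ψ = atan2(1.5001,6.4020) = 13.1876°
θ_1 = β − ψ = -0.0005°
θ_3 = φ − θ_1 − θ_2 = 90.0029° (wrapped to (-180°,180°])

-0.001 149.998 90.003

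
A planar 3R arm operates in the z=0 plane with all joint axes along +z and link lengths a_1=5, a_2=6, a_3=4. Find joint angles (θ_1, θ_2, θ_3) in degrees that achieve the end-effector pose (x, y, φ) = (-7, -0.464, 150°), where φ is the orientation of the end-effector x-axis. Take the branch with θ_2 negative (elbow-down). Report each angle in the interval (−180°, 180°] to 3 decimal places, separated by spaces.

wrist centre = target − a_3·(cos φ, sin φ) = (-3.5359, -2.4640)
cos θ_2 = (18.5739−5²−6²)/(2·5·6) = -0.7071; θ_2 = -134.9996° (elbow-down)
β = atan2(-2.4640,-3.5359) = -145.1292°; ψ = atan2(-4.2427,0.7574) = -79.8784°
θ_1 = β − ψ = -65.2508°
θ_3 = φ − θ_1 − θ_2 = -9.7496° (wrapped to (-180°,180°])

-65.251 -135.000 -9.750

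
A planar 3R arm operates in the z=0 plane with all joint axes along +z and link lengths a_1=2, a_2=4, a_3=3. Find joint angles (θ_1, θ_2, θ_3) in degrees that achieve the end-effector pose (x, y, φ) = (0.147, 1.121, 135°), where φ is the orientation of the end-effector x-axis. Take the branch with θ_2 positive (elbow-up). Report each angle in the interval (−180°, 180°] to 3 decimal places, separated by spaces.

-149.979 149.983 134.995

wrist centre = target − a_3·(cos φ, sin φ) = (2.2683, -1.0003)
cos θ_2 = (6.1459−2²−4²)/(2·2·4) = -0.8659; θ_2 = 149.9834° (elbow-up)
β = atan2(-1.0003,2.2683) = -23.7973°; ψ = atan2(2.0010,-1.4635) = 126.1815°
θ_1 = β − ψ = -149.9787°
θ_3 = φ − θ_1 − θ_2 = 134.9954° (wrapped to (-180°,180°])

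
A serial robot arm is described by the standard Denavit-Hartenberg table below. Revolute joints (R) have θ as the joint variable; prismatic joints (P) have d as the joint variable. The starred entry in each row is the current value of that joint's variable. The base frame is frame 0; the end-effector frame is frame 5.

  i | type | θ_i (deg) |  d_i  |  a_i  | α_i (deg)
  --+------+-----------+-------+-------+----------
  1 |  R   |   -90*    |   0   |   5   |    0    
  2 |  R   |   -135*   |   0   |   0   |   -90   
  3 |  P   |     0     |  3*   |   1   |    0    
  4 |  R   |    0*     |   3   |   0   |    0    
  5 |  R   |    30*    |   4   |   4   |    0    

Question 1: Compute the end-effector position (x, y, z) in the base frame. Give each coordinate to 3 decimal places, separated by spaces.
after link 1: o_1 = (0.0000, -5.0000, 0.0000)
after link 2: o_2 = (0.0000, -5.0000, 0.0000)
after link 3: o_3 = (-2.8284, -6.4142, 0.0000)
after link 4: o_4 = (-4.9497, -8.5355, 0.0000)
after link 5: o_5 = (-10.2277, -8.9145, -2.0000)

-10.228 -8.914 -2.000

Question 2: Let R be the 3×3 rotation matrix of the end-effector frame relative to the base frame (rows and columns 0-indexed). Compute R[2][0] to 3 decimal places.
-0.500

End-effector x-axis (col 0 of R) = (-0.6124,0.6124,-0.5000)
R[2][0] = -0.5000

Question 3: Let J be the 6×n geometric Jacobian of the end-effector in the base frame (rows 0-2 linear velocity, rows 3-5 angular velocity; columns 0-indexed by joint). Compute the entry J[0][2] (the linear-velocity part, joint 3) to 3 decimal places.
-0.707

prismatic axis z_2 = (-0.7071,-0.7071,0.0000)
J_v[:, 2] = z_2; J_ω[:, 2] = (0,0,0)
entry J[0][2] = -0.7071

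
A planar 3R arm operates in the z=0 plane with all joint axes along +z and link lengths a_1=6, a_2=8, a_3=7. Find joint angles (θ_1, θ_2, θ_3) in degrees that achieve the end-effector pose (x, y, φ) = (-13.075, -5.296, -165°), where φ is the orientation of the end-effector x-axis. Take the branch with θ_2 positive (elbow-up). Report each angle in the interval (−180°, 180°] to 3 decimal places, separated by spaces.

wrist centre = target − a_3·(cos φ, sin φ) = (-6.3135, -3.4843)
cos θ_2 = (52.0006−6²−8²)/(2·6·8) = -0.5000; θ_2 = 119.9996° (elbow-up)
β = atan2(-3.4843,-6.3135) = -151.1068°; ψ = atan2(6.9282,2.0001) = 73.8975°
θ_1 = β − ψ = -225.0044°
θ_3 = φ − θ_1 − θ_2 = -59.9952° (wrapped to (-180°,180°])

134.996 120.000 -59.995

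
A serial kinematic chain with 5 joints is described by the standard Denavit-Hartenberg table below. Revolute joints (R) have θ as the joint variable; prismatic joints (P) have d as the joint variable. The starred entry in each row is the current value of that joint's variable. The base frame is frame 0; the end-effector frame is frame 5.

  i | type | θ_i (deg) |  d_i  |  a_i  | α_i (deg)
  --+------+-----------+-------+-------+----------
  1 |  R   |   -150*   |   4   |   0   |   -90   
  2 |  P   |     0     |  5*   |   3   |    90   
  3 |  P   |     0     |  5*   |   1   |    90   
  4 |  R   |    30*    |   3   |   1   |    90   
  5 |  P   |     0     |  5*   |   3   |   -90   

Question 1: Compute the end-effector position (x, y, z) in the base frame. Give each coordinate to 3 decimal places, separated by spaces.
-7.629 -6.714 6.670

after link 1: o_1 = (0.0000, 0.0000, 4.0000)
after link 2: o_2 = (-0.0981, -5.8301, 4.0000)
after link 3: o_3 = (-0.9641, -6.3301, 9.0000)
after link 4: o_4 = (-3.2141, -4.1651, 9.5000)
after link 5: o_5 = (-7.6292, -6.7141, 6.6699)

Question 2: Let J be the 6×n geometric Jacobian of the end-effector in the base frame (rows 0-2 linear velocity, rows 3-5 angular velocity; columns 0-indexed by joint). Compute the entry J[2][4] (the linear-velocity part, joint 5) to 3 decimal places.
-0.866

prismatic axis z_4 = (-0.4330,-0.2500,-0.8660)
J_v[:, 4] = z_4; J_ω[:, 4] = (0,0,0)
entry J[2][4] = -0.8660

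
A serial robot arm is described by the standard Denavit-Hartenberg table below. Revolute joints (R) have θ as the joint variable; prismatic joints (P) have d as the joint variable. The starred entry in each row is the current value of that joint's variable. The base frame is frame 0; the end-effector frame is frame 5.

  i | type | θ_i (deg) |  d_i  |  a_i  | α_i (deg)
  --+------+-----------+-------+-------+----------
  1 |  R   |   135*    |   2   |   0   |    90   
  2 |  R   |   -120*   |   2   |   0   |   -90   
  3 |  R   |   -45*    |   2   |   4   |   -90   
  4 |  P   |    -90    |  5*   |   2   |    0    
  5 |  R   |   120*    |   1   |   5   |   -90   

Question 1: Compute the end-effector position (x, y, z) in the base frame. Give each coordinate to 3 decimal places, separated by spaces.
5.243 -0.085 -7.525

after link 1: o_1 = (0.0000, 0.0000, 2.0000)
after link 2: o_2 = (1.4142, 1.4142, 2.0000)
after link 3: o_3 = (3.1895, 3.6390, -1.4495)
after link 4: o_4 = (0.7147, 1.1137, -5.5114)
after link 5: o_5 = (5.2433, -0.0847, -7.5254)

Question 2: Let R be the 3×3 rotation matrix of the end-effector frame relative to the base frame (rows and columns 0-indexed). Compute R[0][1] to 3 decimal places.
0.250

End-effector y-axis (col 1 of R) = (0.2500,0.7500,0.6124)
R[0][1] = 0.2500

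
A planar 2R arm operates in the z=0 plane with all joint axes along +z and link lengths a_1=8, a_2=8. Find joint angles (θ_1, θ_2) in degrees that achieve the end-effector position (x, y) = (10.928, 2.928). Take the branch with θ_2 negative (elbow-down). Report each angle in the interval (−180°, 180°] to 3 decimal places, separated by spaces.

60.001 -90.003

cos θ_2 = (127.9944−8²−8²)/(2·8·8) = -0.0000; θ_2 = -90.0025° (elbow-down)
β = atan2(2.9280,10.9280) = 14.9993°; ψ = atan2(-8.0000,7.9996) = -45.0013°
θ_1 = β − ψ = 60.0005°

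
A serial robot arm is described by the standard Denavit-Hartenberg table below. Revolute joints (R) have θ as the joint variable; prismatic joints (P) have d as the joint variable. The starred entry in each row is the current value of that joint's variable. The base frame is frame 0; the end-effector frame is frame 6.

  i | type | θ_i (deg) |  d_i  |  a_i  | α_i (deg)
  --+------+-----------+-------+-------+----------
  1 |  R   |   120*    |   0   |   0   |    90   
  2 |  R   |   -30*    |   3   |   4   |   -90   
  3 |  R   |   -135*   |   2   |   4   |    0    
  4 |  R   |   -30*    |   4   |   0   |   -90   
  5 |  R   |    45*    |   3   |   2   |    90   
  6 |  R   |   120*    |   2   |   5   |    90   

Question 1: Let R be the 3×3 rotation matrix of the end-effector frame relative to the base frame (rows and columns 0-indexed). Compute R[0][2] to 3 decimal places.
End-effector z-axis (col 2 of R) = (0.9087,-0.2910,-0.2993)
R[0][2] = 0.9087

0.909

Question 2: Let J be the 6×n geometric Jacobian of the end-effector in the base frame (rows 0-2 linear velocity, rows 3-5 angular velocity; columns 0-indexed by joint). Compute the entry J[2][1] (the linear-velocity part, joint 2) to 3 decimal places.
axis z_1 = (0.8660,0.5000,0.0000); lever o_n−o_1 = (8.5900,11.4884,5.7050)
cross product → J_v[:, 1] = (2.8525,-4.9406,5.6542)
J_ω[:, 1] = z_1
entry J[2][1] = 5.6542

5.654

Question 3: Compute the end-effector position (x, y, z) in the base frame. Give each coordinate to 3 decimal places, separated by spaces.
after link 1: o_1 = (0.0000, 0.0000, 0.0000)
after link 2: o_2 = (0.8660, 4.5000, -2.0000)
after link 3: o_3 = (4.0403, 4.6589, 1.1463)
after link 4: o_4 = (3.0403, 6.3910, 4.6104)
after link 5: o_5 = (6.4756, 6.9683, 3.6804)
after link 6: o_6 = (8.5900, 11.4884, 5.7050)

8.590 11.488 5.705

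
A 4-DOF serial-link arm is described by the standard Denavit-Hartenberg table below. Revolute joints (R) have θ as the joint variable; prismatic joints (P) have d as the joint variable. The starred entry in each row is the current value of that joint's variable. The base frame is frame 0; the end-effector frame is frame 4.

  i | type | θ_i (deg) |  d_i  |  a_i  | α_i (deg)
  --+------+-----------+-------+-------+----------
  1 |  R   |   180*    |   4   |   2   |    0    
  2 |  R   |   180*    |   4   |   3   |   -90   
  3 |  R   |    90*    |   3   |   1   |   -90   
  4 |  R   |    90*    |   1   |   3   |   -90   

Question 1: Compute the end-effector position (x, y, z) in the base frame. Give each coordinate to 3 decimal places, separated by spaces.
-0.000 -0.000 7.000

after link 1: o_1 = (-2.0000, 0.0000, 4.0000)
after link 2: o_2 = (1.0000, -0.0000, 8.0000)
after link 3: o_3 = (1.0000, 3.0000, 7.0000)
after link 4: o_4 = (-0.0000, -0.0000, 7.0000)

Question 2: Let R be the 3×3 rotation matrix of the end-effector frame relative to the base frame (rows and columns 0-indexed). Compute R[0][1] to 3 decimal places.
1.000

End-effector y-axis (col 1 of R) = (1.0000,-0.0000,0.0000)
R[0][1] = 1.0000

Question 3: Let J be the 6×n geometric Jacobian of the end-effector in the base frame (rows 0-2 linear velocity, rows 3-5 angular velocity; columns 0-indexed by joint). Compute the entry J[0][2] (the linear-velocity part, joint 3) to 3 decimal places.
-1.000

axis z_2 = (0.0000,1.0000,0.0000); lever o_n−o_2 = (-1.0000,0.0000,-1.0000)
cross product → J_v[:, 2] = (-1.0000,0.0000,1.0000)
J_ω[:, 2] = z_2
entry J[0][2] = -1.0000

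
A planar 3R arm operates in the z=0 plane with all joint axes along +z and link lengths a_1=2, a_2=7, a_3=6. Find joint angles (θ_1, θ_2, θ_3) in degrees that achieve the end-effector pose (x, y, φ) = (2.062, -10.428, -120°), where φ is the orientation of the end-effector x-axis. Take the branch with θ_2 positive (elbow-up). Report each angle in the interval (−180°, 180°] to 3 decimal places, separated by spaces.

wrist centre = target − a_3·(cos φ, sin φ) = (5.0620, -5.2318)
cos θ_2 = (52.9961−2²−7²)/(2·2·7) = -0.0001; θ_2 = 90.0080° (elbow-up)
β = atan2(-5.2318,5.0620) = -45.9453°; ψ = atan2(7.0000,1.9990) = 74.0620°
θ_1 = β − ψ = -120.0073°
θ_3 = φ − θ_1 − θ_2 = -90.0007° (wrapped to (-180°,180°])

-120.007 90.008 -90.001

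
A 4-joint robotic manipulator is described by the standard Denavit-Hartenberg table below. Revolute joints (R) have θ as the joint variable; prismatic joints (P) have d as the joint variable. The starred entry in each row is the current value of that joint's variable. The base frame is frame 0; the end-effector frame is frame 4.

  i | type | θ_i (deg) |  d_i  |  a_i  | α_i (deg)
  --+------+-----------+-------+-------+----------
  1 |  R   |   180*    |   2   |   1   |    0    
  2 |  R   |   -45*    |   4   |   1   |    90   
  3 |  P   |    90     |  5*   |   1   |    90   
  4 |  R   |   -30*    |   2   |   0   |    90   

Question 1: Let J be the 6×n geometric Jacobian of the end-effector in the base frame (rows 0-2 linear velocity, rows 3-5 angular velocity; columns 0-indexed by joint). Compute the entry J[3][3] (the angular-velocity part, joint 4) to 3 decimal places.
axis z_3 = (-0.7071,0.7071,-0.0000); lever o_n−o_3 = (-1.4142,1.4142,0.0000)
cross product → J_v[:, 3] = (0.0000,0.0000,0.0000)
J_ω[:, 3] = z_3
entry J[3][3] = -0.7071

-0.707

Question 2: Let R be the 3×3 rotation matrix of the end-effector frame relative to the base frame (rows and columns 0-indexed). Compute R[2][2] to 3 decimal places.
-0.500

End-effector z-axis (col 2 of R) = (-0.6124,-0.6124,-0.5000)
R[2][2] = -0.5000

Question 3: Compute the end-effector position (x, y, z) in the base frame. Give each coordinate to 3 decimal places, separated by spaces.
after link 1: o_1 = (-1.0000, 0.0000, 2.0000)
after link 2: o_2 = (-1.7071, 0.7071, 6.0000)
after link 3: o_3 = (1.8284, 4.2426, 7.0000)
after link 4: o_4 = (0.4142, 5.6569, 7.0000)

0.414 5.657 7.000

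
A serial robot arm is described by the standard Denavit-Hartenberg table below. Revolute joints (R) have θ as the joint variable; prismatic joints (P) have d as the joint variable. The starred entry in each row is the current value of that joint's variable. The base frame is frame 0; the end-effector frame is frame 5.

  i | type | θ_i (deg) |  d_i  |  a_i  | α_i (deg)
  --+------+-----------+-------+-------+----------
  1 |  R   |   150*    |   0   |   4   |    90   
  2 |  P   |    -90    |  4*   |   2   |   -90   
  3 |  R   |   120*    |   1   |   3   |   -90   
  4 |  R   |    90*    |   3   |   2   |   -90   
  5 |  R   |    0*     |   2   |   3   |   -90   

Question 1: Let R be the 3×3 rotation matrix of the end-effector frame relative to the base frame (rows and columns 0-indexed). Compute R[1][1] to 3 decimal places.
End-effector y-axis (col 1 of R) = (-0.4330,-0.7500,0.5000)
R[1][1] = -0.7500

-0.750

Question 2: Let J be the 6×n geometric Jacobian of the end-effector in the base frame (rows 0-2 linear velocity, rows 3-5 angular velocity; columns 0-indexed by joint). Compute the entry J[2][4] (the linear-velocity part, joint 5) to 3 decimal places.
-2.598

axis z_4 = (0.4330,0.7500,-0.5000); lever o_n−o_4 = (3.4641,0.0000,-1.0000)
cross product → J_v[:, 4] = (-0.7500,-1.2990,-2.5981)
J_ω[:, 4] = z_4
entry J[2][4] = -2.5981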